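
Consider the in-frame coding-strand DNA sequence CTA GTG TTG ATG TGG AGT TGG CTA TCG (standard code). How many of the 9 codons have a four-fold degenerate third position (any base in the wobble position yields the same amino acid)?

4

Codon 1 CTA (Leu): third position 4-fold.
Codon 2 GTG (Val): third position 4-fold.
Codon 3 TTG (Leu): third position 2-fold.
Codon 4 ATG (Met): third position 1-fold.
Codon 5 TGG (Trp): third position 1-fold.
Codon 6 AGT (Ser): third position 2-fold.
Codon 7 TGG (Trp): third position 1-fold.
Codon 8 CTA (Leu): third position 4-fold.
Codon 9 TCG (Ser): third position 4-fold.
Four-fold degenerate third positions: 4.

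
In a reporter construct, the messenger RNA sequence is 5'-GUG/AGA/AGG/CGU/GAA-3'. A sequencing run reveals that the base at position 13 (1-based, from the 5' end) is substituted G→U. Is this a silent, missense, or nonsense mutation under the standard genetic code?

Position 13 falls in codon 5: GAA → Glu.
After the substitution the codon is UAA → Stop.
The new codon is a stop codon, so this is a nonsense mutation.

nonsense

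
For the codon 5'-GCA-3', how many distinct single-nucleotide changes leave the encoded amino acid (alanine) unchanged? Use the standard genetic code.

3

Position 1: none → 0 synonymous.
Position 2: none → 0 synonymous.
Position 3: GCU, GCC, GCG → 3 synonymous.
Total: 0 + 0 + 3 = 3.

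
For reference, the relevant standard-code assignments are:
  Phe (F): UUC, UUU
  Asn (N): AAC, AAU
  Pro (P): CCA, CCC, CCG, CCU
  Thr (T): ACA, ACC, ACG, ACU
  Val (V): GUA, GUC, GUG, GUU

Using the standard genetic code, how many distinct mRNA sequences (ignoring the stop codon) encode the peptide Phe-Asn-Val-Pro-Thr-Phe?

Phe: 2 codons.
Asn: 2 codons.
Val: 4 codons.
Pro: 4 codons.
Thr: 4 codons.
Phe: 2 codons.
2 × 2 × 4 × 4 × 4 × 2 = 512.

512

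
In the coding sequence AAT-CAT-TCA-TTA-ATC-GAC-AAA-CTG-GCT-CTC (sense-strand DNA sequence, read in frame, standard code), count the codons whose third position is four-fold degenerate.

4

Codon 1 AAT (Asn): third position 2-fold.
Codon 2 CAT (His): third position 2-fold.
Codon 3 TCA (Ser): third position 4-fold.
Codon 4 TTA (Leu): third position 2-fold.
Codon 5 ATC (Ile): third position 3-fold.
Codon 6 GAC (Asp): third position 2-fold.
Codon 7 AAA (Lys): third position 2-fold.
Codon 8 CTG (Leu): third position 4-fold.
Codon 9 GCT (Ala): third position 4-fold.
Codon 10 CTC (Leu): third position 4-fold.
Four-fold degenerate third positions: 4.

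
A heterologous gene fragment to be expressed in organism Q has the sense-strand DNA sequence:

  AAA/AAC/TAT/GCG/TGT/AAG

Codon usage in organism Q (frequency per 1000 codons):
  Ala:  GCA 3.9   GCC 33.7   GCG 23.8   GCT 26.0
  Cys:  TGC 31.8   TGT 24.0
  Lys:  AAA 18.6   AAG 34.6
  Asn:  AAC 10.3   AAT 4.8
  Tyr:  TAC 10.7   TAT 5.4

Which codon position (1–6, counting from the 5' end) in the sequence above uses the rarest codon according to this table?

Codon 1 AAA (Lys): 18.6 per 1000.
Codon 2 AAC (Asn): 10.3 per 1000.
Codon 3 TAT (Tyr): 5.4 per 1000.
Codon 4 GCG (Ala): 23.8 per 1000.
Codon 5 TGT (Cys): 24.0 per 1000.
Codon 6 AAG (Lys): 34.6 per 1000.
Lowest frequency is 5.4 at codon 3.

3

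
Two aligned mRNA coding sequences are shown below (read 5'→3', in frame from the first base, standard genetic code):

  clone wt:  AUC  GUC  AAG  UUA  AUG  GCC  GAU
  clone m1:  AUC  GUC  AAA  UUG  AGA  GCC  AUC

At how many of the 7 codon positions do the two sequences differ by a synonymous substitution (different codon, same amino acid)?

2

Codon 1: AUC Ile / AUC Ile — identical.
Codon 2: GUC Val / GUC Val — identical.
Codon 3: AAG Lys / AAA Lys — synonymous.
Codon 4: UUA Leu / UUG Leu — synonymous.
Codon 5: AUG Met / AGA Arg — nonsynonymous.
Codon 6: GCC Ala / GCC Ala — identical.
Codon 7: GAU Asp / AUC Ile — nonsynonymous.
Synonymous differences: 2.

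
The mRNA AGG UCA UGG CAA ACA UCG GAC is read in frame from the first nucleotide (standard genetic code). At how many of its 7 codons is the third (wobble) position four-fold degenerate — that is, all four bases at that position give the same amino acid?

3

Codon 1 AGG (Arg): third position 2-fold.
Codon 2 UCA (Ser): third position 4-fold.
Codon 3 UGG (Trp): third position 1-fold.
Codon 4 CAA (Gln): third position 2-fold.
Codon 5 ACA (Thr): third position 4-fold.
Codon 6 UCG (Ser): third position 4-fold.
Codon 7 GAC (Asp): third position 2-fold.
Four-fold degenerate third positions: 3.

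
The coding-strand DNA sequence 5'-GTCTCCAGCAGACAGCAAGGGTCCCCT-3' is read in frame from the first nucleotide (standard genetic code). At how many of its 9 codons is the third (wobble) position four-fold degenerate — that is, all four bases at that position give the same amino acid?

Codon 1 GTC (Val): third position 4-fold.
Codon 2 TCC (Ser): third position 4-fold.
Codon 3 AGC (Ser): third position 2-fold.
Codon 4 AGA (Arg): third position 2-fold.
Codon 5 CAG (Gln): third position 2-fold.
Codon 6 CAA (Gln): third position 2-fold.
Codon 7 GGG (Gly): third position 4-fold.
Codon 8 TCC (Ser): third position 4-fold.
Codon 9 CCT (Pro): third position 4-fold.
Four-fold degenerate third positions: 5.

5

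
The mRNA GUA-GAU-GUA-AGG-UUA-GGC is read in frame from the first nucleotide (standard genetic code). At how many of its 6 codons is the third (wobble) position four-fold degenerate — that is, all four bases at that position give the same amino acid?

3

Codon 1 GUA (Val): third position 4-fold.
Codon 2 GAU (Asp): third position 2-fold.
Codon 3 GUA (Val): third position 4-fold.
Codon 4 AGG (Arg): third position 2-fold.
Codon 5 UUA (Leu): third position 2-fold.
Codon 6 GGC (Gly): third position 4-fold.
Four-fold degenerate third positions: 3.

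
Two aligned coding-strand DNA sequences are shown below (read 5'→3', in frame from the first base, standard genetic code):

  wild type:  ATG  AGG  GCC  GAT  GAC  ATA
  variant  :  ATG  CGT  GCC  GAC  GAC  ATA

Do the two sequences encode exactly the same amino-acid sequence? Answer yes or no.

yes

Codon 1: ATG Met / ATG Met — identical.
Codon 2: AGG Arg / CGT Arg — synonymous.
Codon 3: GCC Ala / GCC Ala — identical.
Codon 4: GAT Asp / GAC Asp — synonymous.
Codon 5: GAC Asp / GAC Asp — identical.
Codon 6: ATA Ile / ATA Ile — identical.
Nonsynonymous differences: 0 → same protein.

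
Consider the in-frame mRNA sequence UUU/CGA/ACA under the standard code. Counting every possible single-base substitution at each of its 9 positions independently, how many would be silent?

8

Codon 1 (UUU, Phe): 1 synonymous substitution.
Codon 2 (CGA, Arg): 4 synonymous substitutions.
Codon 3 (ACA, Thr): 3 synonymous substitutions.
Total: 1 + 4 + 3 = 8.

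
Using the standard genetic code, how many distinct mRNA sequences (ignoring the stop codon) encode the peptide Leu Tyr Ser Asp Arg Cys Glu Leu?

Leu: 6 codons.
Tyr: 2 codons.
Ser: 6 codons.
Asp: 2 codons.
Arg: 6 codons.
Cys: 2 codons.
Glu: 2 codons.
Leu: 6 codons.
6 × 2 × 6 × 2 × 6 × 2 × 2 × 6 = 20736.

20736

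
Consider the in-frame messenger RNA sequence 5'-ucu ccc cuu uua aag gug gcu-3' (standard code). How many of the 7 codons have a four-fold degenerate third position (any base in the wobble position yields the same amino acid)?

5

Codon 1 UCU (Ser): third position 4-fold.
Codon 2 CCC (Pro): third position 4-fold.
Codon 3 CUU (Leu): third position 4-fold.
Codon 4 UUA (Leu): third position 2-fold.
Codon 5 AAG (Lys): third position 2-fold.
Codon 6 GUG (Val): third position 4-fold.
Codon 7 GCU (Ala): third position 4-fold.
Four-fold degenerate third positions: 5.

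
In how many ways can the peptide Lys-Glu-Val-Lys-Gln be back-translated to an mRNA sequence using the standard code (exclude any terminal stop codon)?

Lys: 2 codons.
Glu: 2 codons.
Val: 4 codons.
Lys: 2 codons.
Gln: 2 codons.
2 × 2 × 4 × 2 × 2 = 64.

64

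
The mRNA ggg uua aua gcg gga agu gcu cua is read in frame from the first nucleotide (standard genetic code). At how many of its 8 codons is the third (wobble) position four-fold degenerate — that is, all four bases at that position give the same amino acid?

5

Codon 1 GGG (Gly): third position 4-fold.
Codon 2 UUA (Leu): third position 2-fold.
Codon 3 AUA (Ile): third position 3-fold.
Codon 4 GCG (Ala): third position 4-fold.
Codon 5 GGA (Gly): third position 4-fold.
Codon 6 AGU (Ser): third position 2-fold.
Codon 7 GCU (Ala): third position 4-fold.
Codon 8 CUA (Leu): third position 4-fold.
Four-fold degenerate third positions: 5.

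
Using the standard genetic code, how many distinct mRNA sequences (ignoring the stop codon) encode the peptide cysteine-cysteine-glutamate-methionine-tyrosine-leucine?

96

Cys: 2 codons.
Cys: 2 codons.
Glu: 2 codons.
Met: 1 codon.
Tyr: 2 codons.
Leu: 6 codons.
2 × 2 × 2 × 1 × 2 × 6 = 96.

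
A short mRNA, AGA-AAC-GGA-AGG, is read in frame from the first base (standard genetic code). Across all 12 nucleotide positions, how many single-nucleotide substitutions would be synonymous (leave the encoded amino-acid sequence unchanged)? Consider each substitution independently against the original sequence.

Codon 1 (AGA, Arg): 2 synonymous substitutions.
Codon 2 (AAC, Asn): 1 synonymous substitution.
Codon 3 (GGA, Gly): 3 synonymous substitutions.
Codon 4 (AGG, Arg): 2 synonymous substitutions.
Total: 2 + 1 + 3 + 2 = 8.

8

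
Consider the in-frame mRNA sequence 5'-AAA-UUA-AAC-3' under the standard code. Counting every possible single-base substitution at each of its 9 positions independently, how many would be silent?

Codon 1 (AAA, Lys): 1 synonymous substitution.
Codon 2 (UUA, Leu): 2 synonymous substitutions.
Codon 3 (AAC, Asn): 1 synonymous substitution.
Total: 1 + 2 + 1 = 4.

4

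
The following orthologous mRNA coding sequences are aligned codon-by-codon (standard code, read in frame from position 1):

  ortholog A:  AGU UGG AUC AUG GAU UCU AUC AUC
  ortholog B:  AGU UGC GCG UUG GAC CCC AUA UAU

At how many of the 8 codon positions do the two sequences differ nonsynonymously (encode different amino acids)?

5

Codon 1: AGU Ser / AGU Ser — identical.
Codon 2: UGG Trp / UGC Cys — nonsynonymous.
Codon 3: AUC Ile / GCG Ala — nonsynonymous.
Codon 4: AUG Met / UUG Leu — nonsynonymous.
Codon 5: GAU Asp / GAC Asp — synonymous.
Codon 6: UCU Ser / CCC Pro — nonsynonymous.
Codon 7: AUC Ile / AUA Ile — synonymous.
Codon 8: AUC Ile / UAU Tyr — nonsynonymous.
Nonsynonymous differences: 5.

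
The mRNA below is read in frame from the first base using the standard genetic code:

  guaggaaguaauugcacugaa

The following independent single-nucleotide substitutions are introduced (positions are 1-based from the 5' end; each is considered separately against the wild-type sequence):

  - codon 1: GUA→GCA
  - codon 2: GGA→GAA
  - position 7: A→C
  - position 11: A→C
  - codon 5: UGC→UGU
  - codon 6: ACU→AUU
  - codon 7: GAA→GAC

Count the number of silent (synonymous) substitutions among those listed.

Codon 1: GUA (Val) → GCA (Ala) — missense.
Codon 2: GGA (Gly) → GAA (Glu) — missense.
Codon 3: AGU (Ser) → CGU (Arg) — missense.
Codon 4: AAU (Asn) → ACU (Thr) — missense.
Codon 5: UGC (Cys) → UGU (Cys) — synonymous.
Codon 6: ACU (Thr) → AUU (Ile) — missense.
Codon 7: GAA (Glu) → GAC (Asp) — missense.
Synonymous: 1 of 7.

1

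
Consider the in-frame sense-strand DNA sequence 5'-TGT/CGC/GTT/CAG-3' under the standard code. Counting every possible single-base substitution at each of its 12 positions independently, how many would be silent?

Codon 1 (TGT, Cys): 1 synonymous substitution.
Codon 2 (CGC, Arg): 3 synonymous substitutions.
Codon 3 (GTT, Val): 3 synonymous substitutions.
Codon 4 (CAG, Gln): 1 synonymous substitution.
Total: 1 + 3 + 3 + 1 = 8.

8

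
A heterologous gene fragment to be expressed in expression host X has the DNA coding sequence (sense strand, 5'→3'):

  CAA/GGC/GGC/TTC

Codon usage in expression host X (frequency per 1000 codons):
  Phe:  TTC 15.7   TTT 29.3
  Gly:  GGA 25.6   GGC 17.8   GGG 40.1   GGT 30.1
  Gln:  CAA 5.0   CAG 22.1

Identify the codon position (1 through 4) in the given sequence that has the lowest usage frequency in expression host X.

1

Codon 1 CAA (Gln): 5.0 per 1000.
Codon 2 GGC (Gly): 17.8 per 1000.
Codon 3 GGC (Gly): 17.8 per 1000.
Codon 4 TTC (Phe): 15.7 per 1000.
Lowest frequency is 5.0 at codon 1.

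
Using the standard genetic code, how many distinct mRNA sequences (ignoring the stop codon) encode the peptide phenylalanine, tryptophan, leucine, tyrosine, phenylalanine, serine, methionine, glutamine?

Phe: 2 codons.
Trp: 1 codon.
Leu: 6 codons.
Tyr: 2 codons.
Phe: 2 codons.
Ser: 6 codons.
Met: 1 codon.
Gln: 2 codons.
2 × 1 × 6 × 2 × 2 × 6 × 1 × 2 = 576.

576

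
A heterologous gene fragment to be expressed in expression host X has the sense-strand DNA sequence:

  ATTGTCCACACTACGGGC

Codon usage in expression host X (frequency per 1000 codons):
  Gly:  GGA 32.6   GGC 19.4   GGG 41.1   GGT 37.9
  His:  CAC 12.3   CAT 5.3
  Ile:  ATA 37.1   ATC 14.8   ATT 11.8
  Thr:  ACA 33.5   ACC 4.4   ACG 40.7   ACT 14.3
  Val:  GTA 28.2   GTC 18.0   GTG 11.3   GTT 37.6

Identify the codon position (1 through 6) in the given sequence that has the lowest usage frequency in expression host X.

1

Codon 1 ATT (Ile): 11.8 per 1000.
Codon 2 GTC (Val): 18.0 per 1000.
Codon 3 CAC (His): 12.3 per 1000.
Codon 4 ACT (Thr): 14.3 per 1000.
Codon 5 ACG (Thr): 40.7 per 1000.
Codon 6 GGC (Gly): 19.4 per 1000.
Lowest frequency is 11.8 at codon 1.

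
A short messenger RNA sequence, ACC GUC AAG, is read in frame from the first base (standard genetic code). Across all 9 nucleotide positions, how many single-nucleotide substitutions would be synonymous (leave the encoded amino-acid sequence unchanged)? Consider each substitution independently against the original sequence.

7

Codon 1 (ACC, Thr): 3 synonymous substitutions.
Codon 2 (GUC, Val): 3 synonymous substitutions.
Codon 3 (AAG, Lys): 1 synonymous substitution.
Total: 3 + 3 + 1 = 7.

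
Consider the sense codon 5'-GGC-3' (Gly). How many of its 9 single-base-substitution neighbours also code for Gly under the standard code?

3

Position 1: none → 0 synonymous.
Position 2: none → 0 synonymous.
Position 3: GGU, GGA, GGG → 3 synonymous.
Total: 0 + 0 + 3 = 3.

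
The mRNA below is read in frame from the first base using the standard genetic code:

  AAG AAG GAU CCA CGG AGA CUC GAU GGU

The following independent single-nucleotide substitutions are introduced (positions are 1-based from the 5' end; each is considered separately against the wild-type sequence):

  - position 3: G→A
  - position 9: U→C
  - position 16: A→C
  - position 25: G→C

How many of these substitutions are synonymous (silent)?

Codon 1: AAG (Lys) → AAA (Lys) — synonymous.
Codon 3: GAU (Asp) → GAC (Asp) — synonymous.
Codon 6: AGA (Arg) → CGA (Arg) — synonymous.
Codon 9: GGU (Gly) → CGU (Arg) — missense.
Synonymous: 3 of 4.

3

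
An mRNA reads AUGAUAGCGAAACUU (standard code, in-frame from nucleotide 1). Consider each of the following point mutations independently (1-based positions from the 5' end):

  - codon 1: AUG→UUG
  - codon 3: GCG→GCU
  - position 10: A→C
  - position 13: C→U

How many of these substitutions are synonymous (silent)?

Codon 1: AUG (Met) → UUG (Leu) — missense.
Codon 3: GCG (Ala) → GCU (Ala) — synonymous.
Codon 4: AAA (Lys) → CAA (Gln) — missense.
Codon 5: CUU (Leu) → UUU (Phe) — missense.
Synonymous: 1 of 4.

1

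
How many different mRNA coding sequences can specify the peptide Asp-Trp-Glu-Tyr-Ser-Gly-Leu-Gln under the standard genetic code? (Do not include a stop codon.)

Asp: 2 codons.
Trp: 1 codon.
Glu: 2 codons.
Tyr: 2 codons.
Ser: 6 codons.
Gly: 4 codons.
Leu: 6 codons.
Gln: 2 codons.
2 × 1 × 2 × 2 × 6 × 4 × 6 × 2 = 2304.

2304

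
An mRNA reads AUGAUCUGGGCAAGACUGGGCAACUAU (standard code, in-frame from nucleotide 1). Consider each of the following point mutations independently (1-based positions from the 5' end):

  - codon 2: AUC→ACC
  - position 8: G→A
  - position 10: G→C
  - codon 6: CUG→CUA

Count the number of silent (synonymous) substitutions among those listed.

1

Codon 2: AUC (Ile) → ACC (Thr) — missense.
Codon 3: UGG (Trp) → UAG (Stop) — nonsense.
Codon 4: GCA (Ala) → CCA (Pro) — missense.
Codon 6: CUG (Leu) → CUA (Leu) — synonymous.
Synonymous: 1 of 4.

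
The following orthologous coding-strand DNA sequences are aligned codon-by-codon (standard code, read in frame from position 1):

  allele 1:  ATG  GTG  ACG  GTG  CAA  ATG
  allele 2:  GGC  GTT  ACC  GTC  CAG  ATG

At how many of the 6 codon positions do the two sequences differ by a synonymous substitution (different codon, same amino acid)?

Codon 1: ATG Met / GGC Gly — nonsynonymous.
Codon 2: GTG Val / GTT Val — synonymous.
Codon 3: ACG Thr / ACC Thr — synonymous.
Codon 4: GTG Val / GTC Val — synonymous.
Codon 5: CAA Gln / CAG Gln — synonymous.
Codon 6: ATG Met / ATG Met — identical.
Synonymous differences: 4.

4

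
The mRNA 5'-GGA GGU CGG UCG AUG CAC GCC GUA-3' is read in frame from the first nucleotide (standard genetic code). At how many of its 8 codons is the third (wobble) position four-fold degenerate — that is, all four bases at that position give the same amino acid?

Codon 1 GGA (Gly): third position 4-fold.
Codon 2 GGU (Gly): third position 4-fold.
Codon 3 CGG (Arg): third position 4-fold.
Codon 4 UCG (Ser): third position 4-fold.
Codon 5 AUG (Met): third position 1-fold.
Codon 6 CAC (His): third position 2-fold.
Codon 7 GCC (Ala): third position 4-fold.
Codon 8 GUA (Val): third position 4-fold.
Four-fold degenerate third positions: 6.

6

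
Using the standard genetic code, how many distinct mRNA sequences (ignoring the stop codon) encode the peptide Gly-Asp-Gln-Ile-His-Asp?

Gly: 4 codons.
Asp: 2 codons.
Gln: 2 codons.
Ile: 3 codons.
His: 2 codons.
Asp: 2 codons.
4 × 2 × 2 × 3 × 2 × 2 = 192.

192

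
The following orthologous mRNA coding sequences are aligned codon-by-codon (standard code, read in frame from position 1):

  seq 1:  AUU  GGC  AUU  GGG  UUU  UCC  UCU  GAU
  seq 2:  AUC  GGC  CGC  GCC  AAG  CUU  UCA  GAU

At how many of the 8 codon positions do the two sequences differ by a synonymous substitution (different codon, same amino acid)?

2

Codon 1: AUU Ile / AUC Ile — synonymous.
Codon 2: GGC Gly / GGC Gly — identical.
Codon 3: AUU Ile / CGC Arg — nonsynonymous.
Codon 4: GGG Gly / GCC Ala — nonsynonymous.
Codon 5: UUU Phe / AAG Lys — nonsynonymous.
Codon 6: UCC Ser / CUU Leu — nonsynonymous.
Codon 7: UCU Ser / UCA Ser — synonymous.
Codon 8: GAU Asp / GAU Asp — identical.
Synonymous differences: 2.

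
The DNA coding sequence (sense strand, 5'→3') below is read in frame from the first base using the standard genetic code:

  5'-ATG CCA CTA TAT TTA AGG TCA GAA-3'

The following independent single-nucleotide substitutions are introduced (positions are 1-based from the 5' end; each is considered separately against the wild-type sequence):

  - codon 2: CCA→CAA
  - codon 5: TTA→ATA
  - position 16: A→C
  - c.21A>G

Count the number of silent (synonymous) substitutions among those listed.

2

Codon 2: CCA (Pro) → CAA (Gln) — missense.
Codon 5: TTA (Leu) → ATA (Ile) — missense.
Codon 6: AGG (Arg) → CGG (Arg) — synonymous.
Codon 7: TCA (Ser) → TCG (Ser) — synonymous.
Synonymous: 2 of 4.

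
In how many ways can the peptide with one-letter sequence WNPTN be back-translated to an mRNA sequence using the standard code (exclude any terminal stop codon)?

Trp: 1 codon.
Asn: 2 codons.
Pro: 4 codons.
Thr: 4 codons.
Asn: 2 codons.
1 × 2 × 4 × 4 × 2 = 64.

64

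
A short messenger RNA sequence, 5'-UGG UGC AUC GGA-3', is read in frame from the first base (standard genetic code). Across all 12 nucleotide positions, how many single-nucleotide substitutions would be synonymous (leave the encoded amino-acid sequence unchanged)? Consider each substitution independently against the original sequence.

Codon 1 (UGG, Trp): 0 synonymous substitutions.
Codon 2 (UGC, Cys): 1 synonymous substitution.
Codon 3 (AUC, Ile): 2 synonymous substitutions.
Codon 4 (GGA, Gly): 3 synonymous substitutions.
Total: 0 + 1 + 2 + 3 = 6.

6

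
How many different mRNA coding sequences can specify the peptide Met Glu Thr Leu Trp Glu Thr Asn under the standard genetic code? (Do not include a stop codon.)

Met: 1 codon.
Glu: 2 codons.
Thr: 4 codons.
Leu: 6 codons.
Trp: 1 codon.
Glu: 2 codons.
Thr: 4 codons.
Asn: 2 codons.
1 × 2 × 4 × 6 × 1 × 2 × 4 × 2 = 768.

768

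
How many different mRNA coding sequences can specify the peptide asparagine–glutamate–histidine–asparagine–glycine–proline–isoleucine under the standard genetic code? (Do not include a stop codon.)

Asn: 2 codons.
Glu: 2 codons.
His: 2 codons.
Asn: 2 codons.
Gly: 4 codons.
Pro: 4 codons.
Ile: 3 codons.
2 × 2 × 2 × 2 × 4 × 4 × 3 = 768.

768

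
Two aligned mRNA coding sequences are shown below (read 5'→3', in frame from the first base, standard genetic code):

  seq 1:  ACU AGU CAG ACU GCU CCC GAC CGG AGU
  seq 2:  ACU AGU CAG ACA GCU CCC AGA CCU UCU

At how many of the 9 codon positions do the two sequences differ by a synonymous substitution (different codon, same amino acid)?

Codon 1: ACU Thr / ACU Thr — identical.
Codon 2: AGU Ser / AGU Ser — identical.
Codon 3: CAG Gln / CAG Gln — identical.
Codon 4: ACU Thr / ACA Thr — synonymous.
Codon 5: GCU Ala / GCU Ala — identical.
Codon 6: CCC Pro / CCC Pro — identical.
Codon 7: GAC Asp / AGA Arg — nonsynonymous.
Codon 8: CGG Arg / CCU Pro — nonsynonymous.
Codon 9: AGU Ser / UCU Ser — synonymous.
Synonymous differences: 2.

2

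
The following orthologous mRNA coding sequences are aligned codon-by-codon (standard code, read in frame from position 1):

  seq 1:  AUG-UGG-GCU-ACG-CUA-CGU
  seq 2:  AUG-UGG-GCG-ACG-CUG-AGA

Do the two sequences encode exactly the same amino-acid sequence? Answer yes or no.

Codon 1: AUG Met / AUG Met — identical.
Codon 2: UGG Trp / UGG Trp — identical.
Codon 3: GCU Ala / GCG Ala — synonymous.
Codon 4: ACG Thr / ACG Thr — identical.
Codon 5: CUA Leu / CUG Leu — synonymous.
Codon 6: CGU Arg / AGA Arg — synonymous.
Nonsynonymous differences: 0 → same protein.

yes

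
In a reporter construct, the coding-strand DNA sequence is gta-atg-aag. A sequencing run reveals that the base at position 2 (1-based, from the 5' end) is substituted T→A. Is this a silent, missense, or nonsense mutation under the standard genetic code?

missense

Position 2 falls in codon 1: GTA → Val.
After the substitution the codon is GAA → Glu.
Val ≠ Glu, so this is a missense mutation.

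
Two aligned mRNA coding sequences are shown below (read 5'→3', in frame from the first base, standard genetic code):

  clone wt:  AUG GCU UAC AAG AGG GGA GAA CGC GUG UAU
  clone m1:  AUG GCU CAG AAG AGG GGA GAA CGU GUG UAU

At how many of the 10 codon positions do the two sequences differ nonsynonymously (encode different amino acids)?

Codon 1: AUG Met / AUG Met — identical.
Codon 2: GCU Ala / GCU Ala — identical.
Codon 3: UAC Tyr / CAG Gln — nonsynonymous.
Codon 4: AAG Lys / AAG Lys — identical.
Codon 5: AGG Arg / AGG Arg — identical.
Codon 6: GGA Gly / GGA Gly — identical.
Codon 7: GAA Glu / GAA Glu — identical.
Codon 8: CGC Arg / CGU Arg — synonymous.
Codon 9: GUG Val / GUG Val — identical.
Codon 10: UAU Tyr / UAU Tyr — identical.
Nonsynonymous differences: 1.

1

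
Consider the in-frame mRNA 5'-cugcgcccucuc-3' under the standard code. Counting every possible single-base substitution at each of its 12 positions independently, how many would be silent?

Codon 1 (CUG, Leu): 4 synonymous substitutions.
Codon 2 (CGC, Arg): 3 synonymous substitutions.
Codon 3 (CCU, Pro): 3 synonymous substitutions.
Codon 4 (CUC, Leu): 3 synonymous substitutions.
Total: 4 + 3 + 3 + 3 = 13.

13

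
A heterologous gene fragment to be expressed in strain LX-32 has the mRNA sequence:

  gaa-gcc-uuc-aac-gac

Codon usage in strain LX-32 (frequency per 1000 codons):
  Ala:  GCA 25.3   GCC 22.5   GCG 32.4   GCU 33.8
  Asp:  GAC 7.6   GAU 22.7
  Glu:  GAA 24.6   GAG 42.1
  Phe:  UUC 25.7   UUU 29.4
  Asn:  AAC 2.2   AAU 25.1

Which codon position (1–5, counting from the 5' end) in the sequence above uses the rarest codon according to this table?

4

Codon 1 GAA (Glu): 24.6 per 1000.
Codon 2 GCC (Ala): 22.5 per 1000.
Codon 3 UUC (Phe): 25.7 per 1000.
Codon 4 AAC (Asn): 2.2 per 1000.
Codon 5 GAC (Asp): 7.6 per 1000.
Lowest frequency is 2.2 at codon 4.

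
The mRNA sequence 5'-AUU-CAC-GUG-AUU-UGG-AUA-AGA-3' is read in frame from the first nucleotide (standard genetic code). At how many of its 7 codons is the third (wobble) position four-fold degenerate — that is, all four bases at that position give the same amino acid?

1

Codon 1 AUU (Ile): third position 3-fold.
Codon 2 CAC (His): third position 2-fold.
Codon 3 GUG (Val): third position 4-fold.
Codon 4 AUU (Ile): third position 3-fold.
Codon 5 UGG (Trp): third position 1-fold.
Codon 6 AUA (Ile): third position 3-fold.
Codon 7 AGA (Arg): third position 2-fold.
Four-fold degenerate third positions: 1.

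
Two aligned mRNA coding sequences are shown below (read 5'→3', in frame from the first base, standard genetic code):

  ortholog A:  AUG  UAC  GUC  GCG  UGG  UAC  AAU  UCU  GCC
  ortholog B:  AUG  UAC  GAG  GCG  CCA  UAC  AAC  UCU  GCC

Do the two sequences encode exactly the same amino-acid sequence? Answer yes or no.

no

Codon 1: AUG Met / AUG Met — identical.
Codon 2: UAC Tyr / UAC Tyr — identical.
Codon 3: GUC Val / GAG Glu — nonsynonymous.
Codon 4: GCG Ala / GCG Ala — identical.
Codon 5: UGG Trp / CCA Pro — nonsynonymous.
Codon 6: UAC Tyr / UAC Tyr — identical.
Codon 7: AAU Asn / AAC Asn — synonymous.
Codon 8: UCU Ser / UCU Ser — identical.
Codon 9: GCC Ala / GCC Ala — identical.
Nonsynonymous differences: 2 → different protein.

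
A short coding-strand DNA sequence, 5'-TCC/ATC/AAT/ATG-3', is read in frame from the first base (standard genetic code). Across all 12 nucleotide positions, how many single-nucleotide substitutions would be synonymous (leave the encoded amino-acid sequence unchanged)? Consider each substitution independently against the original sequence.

Codon 1 (TCC, Ser): 3 synonymous substitutions.
Codon 2 (ATC, Ile): 2 synonymous substitutions.
Codon 3 (AAT, Asn): 1 synonymous substitution.
Codon 4 (ATG, Met): 0 synonymous substitutions.
Total: 3 + 2 + 1 + 0 = 6.

6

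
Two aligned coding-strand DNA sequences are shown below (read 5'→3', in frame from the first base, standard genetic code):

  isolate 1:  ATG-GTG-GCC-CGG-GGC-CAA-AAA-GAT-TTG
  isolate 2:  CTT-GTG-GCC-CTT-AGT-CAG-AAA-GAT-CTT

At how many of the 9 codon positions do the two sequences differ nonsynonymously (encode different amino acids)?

Codon 1: ATG Met / CTT Leu — nonsynonymous.
Codon 2: GTG Val / GTG Val — identical.
Codon 3: GCC Ala / GCC Ala — identical.
Codon 4: CGG Arg / CTT Leu — nonsynonymous.
Codon 5: GGC Gly / AGT Ser — nonsynonymous.
Codon 6: CAA Gln / CAG Gln — synonymous.
Codon 7: AAA Lys / AAA Lys — identical.
Codon 8: GAT Asp / GAT Asp — identical.
Codon 9: TTG Leu / CTT Leu — synonymous.
Nonsynonymous differences: 3.

3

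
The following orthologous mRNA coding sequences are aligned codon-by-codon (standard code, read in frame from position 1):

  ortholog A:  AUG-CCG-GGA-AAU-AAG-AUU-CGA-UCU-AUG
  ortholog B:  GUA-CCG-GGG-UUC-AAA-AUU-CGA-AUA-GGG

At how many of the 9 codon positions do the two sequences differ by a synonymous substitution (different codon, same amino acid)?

2

Codon 1: AUG Met / GUA Val — nonsynonymous.
Codon 2: CCG Pro / CCG Pro — identical.
Codon 3: GGA Gly / GGG Gly — synonymous.
Codon 4: AAU Asn / UUC Phe — nonsynonymous.
Codon 5: AAG Lys / AAA Lys — synonymous.
Codon 6: AUU Ile / AUU Ile — identical.
Codon 7: CGA Arg / CGA Arg — identical.
Codon 8: UCU Ser / AUA Ile — nonsynonymous.
Codon 9: AUG Met / GGG Gly — nonsynonymous.
Synonymous differences: 2.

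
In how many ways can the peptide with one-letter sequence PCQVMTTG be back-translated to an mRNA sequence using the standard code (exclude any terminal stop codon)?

Pro: 4 codons.
Cys: 2 codons.
Gln: 2 codons.
Val: 4 codons.
Met: 1 codon.
Thr: 4 codons.
Thr: 4 codons.
Gly: 4 codons.
4 × 2 × 2 × 4 × 1 × 4 × 4 × 4 = 4096.

4096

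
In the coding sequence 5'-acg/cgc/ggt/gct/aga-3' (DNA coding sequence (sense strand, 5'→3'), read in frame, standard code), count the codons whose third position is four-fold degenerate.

4

Codon 1 ACG (Thr): third position 4-fold.
Codon 2 CGC (Arg): third position 4-fold.
Codon 3 GGT (Gly): third position 4-fold.
Codon 4 GCT (Ala): third position 4-fold.
Codon 5 AGA (Arg): third position 2-fold.
Four-fold degenerate third positions: 4.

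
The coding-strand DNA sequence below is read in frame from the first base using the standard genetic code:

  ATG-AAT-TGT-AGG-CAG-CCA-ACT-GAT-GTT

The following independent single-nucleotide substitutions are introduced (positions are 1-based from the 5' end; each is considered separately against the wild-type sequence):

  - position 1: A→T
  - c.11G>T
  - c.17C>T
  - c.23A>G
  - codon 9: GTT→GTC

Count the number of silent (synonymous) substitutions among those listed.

1

Codon 1: ATG (Met) → TTG (Leu) — missense.
Codon 4: AGG (Arg) → ATG (Met) — missense.
Codon 6: CCA (Pro) → CTA (Leu) — missense.
Codon 8: GAT (Asp) → GGT (Gly) — missense.
Codon 9: GTT (Val) → GTC (Val) — synonymous.
Synonymous: 1 of 5.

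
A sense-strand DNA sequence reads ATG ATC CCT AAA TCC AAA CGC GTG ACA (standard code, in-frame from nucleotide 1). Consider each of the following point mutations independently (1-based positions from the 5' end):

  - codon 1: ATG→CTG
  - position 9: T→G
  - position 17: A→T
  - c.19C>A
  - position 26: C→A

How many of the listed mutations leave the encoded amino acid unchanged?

Codon 1: ATG (Met) → CTG (Leu) — missense.
Codon 3: CCT (Pro) → CCG (Pro) — synonymous.
Codon 6: AAA (Lys) → ATA (Ile) — missense.
Codon 7: CGC (Arg) → AGC (Ser) — missense.
Codon 9: ACA (Thr) → AAA (Lys) — missense.
Synonymous: 1 of 5.

1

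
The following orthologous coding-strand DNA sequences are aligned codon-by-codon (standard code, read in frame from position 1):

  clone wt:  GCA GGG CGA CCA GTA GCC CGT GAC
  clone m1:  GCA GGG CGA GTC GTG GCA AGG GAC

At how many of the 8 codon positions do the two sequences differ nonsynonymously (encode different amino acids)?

1

Codon 1: GCA Ala / GCA Ala — identical.
Codon 2: GGG Gly / GGG Gly — identical.
Codon 3: CGA Arg / CGA Arg — identical.
Codon 4: CCA Pro / GTC Val — nonsynonymous.
Codon 5: GTA Val / GTG Val — synonymous.
Codon 6: GCC Ala / GCA Ala — synonymous.
Codon 7: CGT Arg / AGG Arg — synonymous.
Codon 8: GAC Asp / GAC Asp — identical.
Nonsynonymous differences: 1.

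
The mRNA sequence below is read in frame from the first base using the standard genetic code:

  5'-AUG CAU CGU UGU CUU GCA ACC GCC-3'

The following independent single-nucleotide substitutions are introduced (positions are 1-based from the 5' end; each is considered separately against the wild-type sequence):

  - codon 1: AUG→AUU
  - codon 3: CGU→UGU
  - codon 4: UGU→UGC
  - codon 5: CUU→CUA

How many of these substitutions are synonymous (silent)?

Codon 1: AUG (Met) → AUU (Ile) — missense.
Codon 3: CGU (Arg) → UGU (Cys) — missense.
Codon 4: UGU (Cys) → UGC (Cys) — synonymous.
Codon 5: CUU (Leu) → CUA (Leu) — synonymous.
Synonymous: 2 of 4.

2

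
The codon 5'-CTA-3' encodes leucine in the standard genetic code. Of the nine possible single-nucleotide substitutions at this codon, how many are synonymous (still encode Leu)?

4

Position 1: TTA → 1 synonymous.
Position 2: none → 0 synonymous.
Position 3: CTT, CTC, CTG → 3 synonymous.
Total: 1 + 0 + 3 = 4.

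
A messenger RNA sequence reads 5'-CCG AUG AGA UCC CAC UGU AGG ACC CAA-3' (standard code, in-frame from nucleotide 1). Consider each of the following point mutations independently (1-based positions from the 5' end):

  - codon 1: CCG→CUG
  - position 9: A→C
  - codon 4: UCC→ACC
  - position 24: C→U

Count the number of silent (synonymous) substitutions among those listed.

Codon 1: CCG (Pro) → CUG (Leu) — missense.
Codon 3: AGA (Arg) → AGC (Ser) — missense.
Codon 4: UCC (Ser) → ACC (Thr) — missense.
Codon 8: ACC (Thr) → ACU (Thr) — synonymous.
Synonymous: 1 of 4.

1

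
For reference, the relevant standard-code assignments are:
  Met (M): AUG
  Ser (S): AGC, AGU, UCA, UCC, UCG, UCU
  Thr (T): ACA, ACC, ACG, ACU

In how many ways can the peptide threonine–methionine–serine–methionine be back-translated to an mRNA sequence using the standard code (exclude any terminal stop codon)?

24

Thr: 4 codons.
Met: 1 codon.
Ser: 6 codons.
Met: 1 codon.
4 × 1 × 6 × 1 = 24.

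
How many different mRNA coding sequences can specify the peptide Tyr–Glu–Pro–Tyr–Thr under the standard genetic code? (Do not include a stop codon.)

128

Tyr: 2 codons.
Glu: 2 codons.
Pro: 4 codons.
Tyr: 2 codons.
Thr: 4 codons.
2 × 2 × 4 × 2 × 4 = 128.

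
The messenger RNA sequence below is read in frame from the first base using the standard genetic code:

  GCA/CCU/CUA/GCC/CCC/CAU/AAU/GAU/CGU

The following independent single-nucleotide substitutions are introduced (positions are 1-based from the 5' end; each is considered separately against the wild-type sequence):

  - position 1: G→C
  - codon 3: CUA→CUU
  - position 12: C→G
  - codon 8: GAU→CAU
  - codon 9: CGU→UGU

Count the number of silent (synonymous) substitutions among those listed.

Codon 1: GCA (Ala) → CCA (Pro) — missense.
Codon 3: CUA (Leu) → CUU (Leu) — synonymous.
Codon 4: GCC (Ala) → GCG (Ala) — synonymous.
Codon 8: GAU (Asp) → CAU (His) — missense.
Codon 9: CGU (Arg) → UGU (Cys) — missense.
Synonymous: 2 of 5.

2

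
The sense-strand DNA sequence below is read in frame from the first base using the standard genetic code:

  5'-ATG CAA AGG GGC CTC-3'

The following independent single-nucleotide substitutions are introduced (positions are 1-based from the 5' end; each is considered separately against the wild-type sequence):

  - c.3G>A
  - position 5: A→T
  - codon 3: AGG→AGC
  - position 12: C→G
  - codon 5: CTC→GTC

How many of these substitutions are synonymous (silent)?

Codon 1: ATG (Met) → ATA (Ile) — missense.
Codon 2: CAA (Gln) → CTA (Leu) — missense.
Codon 3: AGG (Arg) → AGC (Ser) — missense.
Codon 4: GGC (Gly) → GGG (Gly) — synonymous.
Codon 5: CTC (Leu) → GTC (Val) — missense.
Synonymous: 1 of 5.

1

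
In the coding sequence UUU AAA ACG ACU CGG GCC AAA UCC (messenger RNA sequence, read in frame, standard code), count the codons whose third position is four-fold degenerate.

5

Codon 1 UUU (Phe): third position 2-fold.
Codon 2 AAA (Lys): third position 2-fold.
Codon 3 ACG (Thr): third position 4-fold.
Codon 4 ACU (Thr): third position 4-fold.
Codon 5 CGG (Arg): third position 4-fold.
Codon 6 GCC (Ala): third position 4-fold.
Codon 7 AAA (Lys): third position 2-fold.
Codon 8 UCC (Ser): third position 4-fold.
Four-fold degenerate third positions: 5.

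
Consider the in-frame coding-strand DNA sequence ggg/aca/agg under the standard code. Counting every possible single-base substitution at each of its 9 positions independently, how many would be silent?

Codon 1 (GGG, Gly): 3 synonymous substitutions.
Codon 2 (ACA, Thr): 3 synonymous substitutions.
Codon 3 (AGG, Arg): 2 synonymous substitutions.
Total: 3 + 3 + 2 = 8.

8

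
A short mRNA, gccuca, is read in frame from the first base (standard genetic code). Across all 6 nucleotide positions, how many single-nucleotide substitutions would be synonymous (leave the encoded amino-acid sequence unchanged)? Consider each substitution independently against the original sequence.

Codon 1 (GCC, Ala): 3 synonymous substitutions.
Codon 2 (UCA, Ser): 3 synonymous substitutions.
Total: 3 + 3 = 6.

6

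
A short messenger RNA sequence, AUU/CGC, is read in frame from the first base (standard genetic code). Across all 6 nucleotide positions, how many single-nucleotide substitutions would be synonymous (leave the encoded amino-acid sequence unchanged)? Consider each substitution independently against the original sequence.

Codon 1 (AUU, Ile): 2 synonymous substitutions.
Codon 2 (CGC, Arg): 3 synonymous substitutions.
Total: 2 + 3 = 5.

5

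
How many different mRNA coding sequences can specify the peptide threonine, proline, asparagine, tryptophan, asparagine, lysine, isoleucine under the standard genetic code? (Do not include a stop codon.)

384

Thr: 4 codons.
Pro: 4 codons.
Asn: 2 codons.
Trp: 1 codon.
Asn: 2 codons.
Lys: 2 codons.
Ile: 3 codons.
4 × 4 × 2 × 1 × 2 × 2 × 3 = 384.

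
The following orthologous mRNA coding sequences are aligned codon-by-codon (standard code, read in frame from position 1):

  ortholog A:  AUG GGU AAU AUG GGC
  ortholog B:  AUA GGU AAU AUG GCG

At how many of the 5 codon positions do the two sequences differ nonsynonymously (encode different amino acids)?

2

Codon 1: AUG Met / AUA Ile — nonsynonymous.
Codon 2: GGU Gly / GGU Gly — identical.
Codon 3: AAU Asn / AAU Asn — identical.
Codon 4: AUG Met / AUG Met — identical.
Codon 5: GGC Gly / GCG Ala — nonsynonymous.
Nonsynonymous differences: 2.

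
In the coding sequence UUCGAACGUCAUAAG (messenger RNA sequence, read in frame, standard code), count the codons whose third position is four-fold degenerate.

1

Codon 1 UUC (Phe): third position 2-fold.
Codon 2 GAA (Glu): third position 2-fold.
Codon 3 CGU (Arg): third position 4-fold.
Codon 4 CAU (His): third position 2-fold.
Codon 5 AAG (Lys): third position 2-fold.
Four-fold degenerate third positions: 1.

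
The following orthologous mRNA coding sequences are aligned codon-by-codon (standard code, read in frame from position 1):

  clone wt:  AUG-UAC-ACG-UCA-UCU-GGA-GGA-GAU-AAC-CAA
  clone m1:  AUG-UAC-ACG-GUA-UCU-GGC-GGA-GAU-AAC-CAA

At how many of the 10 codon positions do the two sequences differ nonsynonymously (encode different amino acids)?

1

Codon 1: AUG Met / AUG Met — identical.
Codon 2: UAC Tyr / UAC Tyr — identical.
Codon 3: ACG Thr / ACG Thr — identical.
Codon 4: UCA Ser / GUA Val — nonsynonymous.
Codon 5: UCU Ser / UCU Ser — identical.
Codon 6: GGA Gly / GGC Gly — synonymous.
Codon 7: GGA Gly / GGA Gly — identical.
Codon 8: GAU Asp / GAU Asp — identical.
Codon 9: AAC Asn / AAC Asn — identical.
Codon 10: CAA Gln / CAA Gln — identical.
Nonsynonymous differences: 1.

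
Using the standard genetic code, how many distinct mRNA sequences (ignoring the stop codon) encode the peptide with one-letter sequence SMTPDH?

Ser: 6 codons.
Met: 1 codon.
Thr: 4 codons.
Pro: 4 codons.
Asp: 2 codons.
His: 2 codons.
6 × 1 × 4 × 4 × 2 × 2 = 384.

384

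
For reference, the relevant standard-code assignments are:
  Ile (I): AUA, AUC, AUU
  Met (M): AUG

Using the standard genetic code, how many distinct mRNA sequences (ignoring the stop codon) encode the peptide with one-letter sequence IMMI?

Ile: 3 codons.
Met: 1 codon.
Met: 1 codon.
Ile: 3 codons.
3 × 1 × 1 × 3 = 9.

9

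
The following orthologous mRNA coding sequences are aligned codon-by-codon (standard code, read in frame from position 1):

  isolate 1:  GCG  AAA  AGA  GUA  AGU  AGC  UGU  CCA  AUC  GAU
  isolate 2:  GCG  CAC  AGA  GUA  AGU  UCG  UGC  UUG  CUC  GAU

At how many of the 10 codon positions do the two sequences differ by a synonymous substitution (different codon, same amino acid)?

2

Codon 1: GCG Ala / GCG Ala — identical.
Codon 2: AAA Lys / CAC His — nonsynonymous.
Codon 3: AGA Arg / AGA Arg — identical.
Codon 4: GUA Val / GUA Val — identical.
Codon 5: AGU Ser / AGU Ser — identical.
Codon 6: AGC Ser / UCG Ser — synonymous.
Codon 7: UGU Cys / UGC Cys — synonymous.
Codon 8: CCA Pro / UUG Leu — nonsynonymous.
Codon 9: AUC Ile / CUC Leu — nonsynonymous.
Codon 10: GAU Asp / GAU Asp — identical.
Synonymous differences: 2.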